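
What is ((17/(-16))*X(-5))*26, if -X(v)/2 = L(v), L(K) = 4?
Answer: 221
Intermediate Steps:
X(v) = -8 (X(v) = -2*4 = -8)
((17/(-16))*X(-5))*26 = ((17/(-16))*(-8))*26 = ((17*(-1/16))*(-8))*26 = -17/16*(-8)*26 = (17/2)*26 = 221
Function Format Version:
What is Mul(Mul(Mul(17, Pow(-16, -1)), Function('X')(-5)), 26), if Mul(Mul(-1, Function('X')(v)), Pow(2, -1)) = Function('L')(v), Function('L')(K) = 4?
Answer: 221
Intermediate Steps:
Function('X')(v) = -8 (Function('X')(v) = Mul(-2, 4) = -8)
Mul(Mul(Mul(17, Pow(-16, -1)), Function('X')(-5)), 26) = Mul(Mul(Mul(17, Pow(-16, -1)), -8), 26) = Mul(Mul(Mul(17, Rational(-1, 16)), -8), 26) = Mul(Mul(Rational(-17, 16), -8), 26) = Mul(Rational(17, 2), 26) = 221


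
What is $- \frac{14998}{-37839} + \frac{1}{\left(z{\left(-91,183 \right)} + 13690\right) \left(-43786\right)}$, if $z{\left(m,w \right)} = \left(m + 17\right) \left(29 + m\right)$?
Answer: $\frac{12003206941145}{30283327702212} \approx 0.39636$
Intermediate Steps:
$z{\left(m,w \right)} = \left(17 + m\right) \left(29 + m\right)$
$- \frac{14998}{-37839} + \frac{1}{\left(z{\left(-91,183 \right)} + 13690\right) \left(-43786\right)} = - \frac{14998}{-37839} + \frac{1}{\left(\left(493 + \left(-91\right)^{2} + 46 \left(-91\right)\right) + 13690\right) \left(-43786\right)} = \left(-14998\right) \left(- \frac{1}{37839}\right) + \frac{1}{\left(493 + 8281 - 4186\right) + 13690} \left(- \frac{1}{43786}\right) = \frac{14998}{37839} + \frac{1}{4588 + 13690} \left(- \frac{1}{43786}\right) = \frac{14998}{37839} + \frac{1}{18278} \left(- \frac{1}{43786}\right) = \frac{14998}{37839} - \frac{1}{800320508} = \frac{12003206941145}{30283327702212}$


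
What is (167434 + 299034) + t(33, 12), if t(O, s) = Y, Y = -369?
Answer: 466099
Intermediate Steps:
t(O, s) = -369
(167434 + 299034) + t(33, 12) = (167434 + 299034) - 369 = 466468 - 369 = 466099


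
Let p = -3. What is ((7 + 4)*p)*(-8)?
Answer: 264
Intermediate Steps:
((7 + 4)*p)*(-8) = ((7 + 4)*(-3))*(-8) = (11*(-3))*(-8) = -33*(-8) = 264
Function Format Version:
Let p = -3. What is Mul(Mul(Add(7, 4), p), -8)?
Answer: 264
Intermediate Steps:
Mul(Mul(Add(7, 4), p), -8) = Mul(Mul(Add(7, 4), -3), -8) = Mul(Mul(11, -3), -8) = Mul(-33, -8) = 264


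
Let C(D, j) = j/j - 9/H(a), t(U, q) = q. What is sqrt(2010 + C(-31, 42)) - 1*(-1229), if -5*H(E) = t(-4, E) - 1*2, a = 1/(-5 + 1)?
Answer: 1229 + sqrt(1991) ≈ 1273.6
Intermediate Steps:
a = -1/4 (a = 1/(-4) = -1/4 ≈ -0.25000)
H(E) = 2/5 - E/5 (H(E) = -(E - 1*2)/5 = -(E - 2)/5 = -(-2 + E)/5 = 2/5 - E/5)
C(D, j) = -19 (C(D, j) = j/j - 9/(2/5 - 1/5*(-1/4)) = 1 - 9/(2/5 + 1/20) = 1 - 9/9/20 = 1 - 9*20/9 = 1 - 20 = -19)
sqrt(2010 + C(-31, 42)) - 1*(-1229) = sqrt(2010 - 19) - 1*(-1229) = sqrt(1991) + 1229 = 1229 + sqrt(1991)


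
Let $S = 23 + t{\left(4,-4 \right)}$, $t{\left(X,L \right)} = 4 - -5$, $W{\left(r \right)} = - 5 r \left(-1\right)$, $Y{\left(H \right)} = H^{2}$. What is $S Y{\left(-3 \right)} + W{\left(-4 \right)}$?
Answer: $268$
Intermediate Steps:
$W{\left(r \right)} = 5 r$
$t{\left(X,L \right)} = 9$ ($t{\left(X,L \right)} = 4 + 5 = 9$)
$S = 32$ ($S = 23 + 9 = 32$)
$S Y{\left(-3 \right)} + W{\left(-4 \right)} = 32 \left(-3\right)^{2} + 5 \left(-4\right) = 32 \cdot 9 - 20 = 288 - 20 = 268$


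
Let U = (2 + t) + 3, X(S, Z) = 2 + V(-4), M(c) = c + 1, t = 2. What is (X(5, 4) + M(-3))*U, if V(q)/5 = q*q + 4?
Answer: 700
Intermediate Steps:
V(q) = 20 + 5*q**2 (V(q) = 5*(q*q + 4) = 5*(q**2 + 4) = 5*(4 + q**2) = 20 + 5*q**2)
M(c) = 1 + c
X(S, Z) = 102 (X(S, Z) = 2 + (20 + 5*(-4)**2) = 2 + (20 + 5*16) = 2 + (20 + 80) = 2 + 100 = 102)
U = 7 (U = (2 + 2) + 3 = 4 + 3 = 7)
(X(5, 4) + M(-3))*U = (102 + (1 - 3))*7 = (102 - 2)*7 = 100*7 = 700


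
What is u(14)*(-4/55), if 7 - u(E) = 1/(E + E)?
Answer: -39/77 ≈ -0.50649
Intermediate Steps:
u(E) = 7 - 1/(2*E) (u(E) = 7 - 1/(E + E) = 7 - 1/(2*E))
u(14)*(-4/55) = (7 - 1/2/14)*(-4/55) = (7 - 1/2*1/14)*(-4*1/55) = (7 - 1/28)*(-4/55) = (195/28)*(-4/55) = -39/77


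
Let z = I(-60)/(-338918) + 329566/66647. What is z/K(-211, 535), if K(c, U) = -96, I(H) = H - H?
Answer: -164783/3199056 ≈ -0.051510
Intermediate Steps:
I(H) = 0
z = 329566/66647 (z = 0/(-338918) + 329566/66647 = 0*(-1/338918) + 329566*(1/66647) = 0 + 329566/66647 = 329566/66647 ≈ 4.9449)
z/K(-211, 535) = (329566/66647)/(-96) = (329566/66647)*(-1/96) = -164783/3199056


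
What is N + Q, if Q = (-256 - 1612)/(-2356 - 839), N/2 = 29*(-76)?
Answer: -14081692/3195 ≈ -4407.4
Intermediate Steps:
N = -4408 (N = 2*(29*(-76)) = 2*(-2204) = -4408)
Q = 1868/3195 (Q = -1868/(-3195) = -1868*(-1/3195) = 1868/3195 ≈ 0.58466)
N + Q = -4408 + 1868/3195 = -14081692/3195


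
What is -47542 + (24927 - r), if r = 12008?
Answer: -34623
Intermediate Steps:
-47542 + (24927 - r) = -47542 + (24927 - 1*12008) = -47542 + (24927 - 12008) = -47542 + 12919 = -34623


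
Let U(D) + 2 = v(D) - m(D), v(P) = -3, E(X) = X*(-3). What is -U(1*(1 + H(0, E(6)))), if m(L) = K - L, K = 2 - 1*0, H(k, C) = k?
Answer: 6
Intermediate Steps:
E(X) = -3*X
K = 2 (K = 2 + 0 = 2)
m(L) = 2 - L
U(D) = -7 + D (U(D) = -2 + (-3 - (2 - D)) = -2 + (-3 + (-2 + D)) = -2 + (-5 + D) = -7 + D)
-U(1*(1 + H(0, E(6)))) = -(-7 + 1*(1 + 0)) = -(-7 + 1*1) = -(-7 + 1) = -1*(-6) = 6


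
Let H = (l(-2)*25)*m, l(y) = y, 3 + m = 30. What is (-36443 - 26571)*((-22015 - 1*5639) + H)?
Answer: 1827658056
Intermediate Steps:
m = 27 (m = -3 + 30 = 27)
H = -1350 (H = -2*25*27 = -50*27 = -1350)
(-36443 - 26571)*((-22015 - 1*5639) + H) = (-36443 - 26571)*((-22015 - 1*5639) - 1350) = -63014*((-22015 - 5639) - 1350) = -63014*(-27654 - 1350) = -63014*(-29004) = 1827658056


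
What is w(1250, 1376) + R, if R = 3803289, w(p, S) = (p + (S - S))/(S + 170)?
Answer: 2939943022/773 ≈ 3.8033e+6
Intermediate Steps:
w(p, S) = p/(170 + S) (w(p, S) = (p + 0)/(170 + S) = p/(170 + S))
w(1250, 1376) + R = 1250/(170 + 1376) + 3803289 = 1250/1546 + 3803289 = 1250*(1/1546) + 3803289 = 625/773 + 3803289 = 2939943022/773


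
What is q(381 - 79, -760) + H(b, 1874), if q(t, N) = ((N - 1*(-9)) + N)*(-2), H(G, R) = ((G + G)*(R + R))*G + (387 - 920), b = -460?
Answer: 1586156089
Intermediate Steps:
H(G, R) = -533 + 4*R*G² (H(G, R) = ((2*G)*(2*R))*G - 533 = (4*G*R)*G - 533 = 4*R*G² - 533 = -533 + 4*R*G²)
q(t, N) = -18 - 4*N (q(t, N) = ((N + 9) + N)*(-2) = ((9 + N) + N)*(-2) = (9 + 2*N)*(-2) = -18 - 4*N)
q(381 - 79, -760) + H(b, 1874) = (-18 - 4*(-760)) + (-533 + 4*1874*(-460)²) = (-18 + 3040) + (-533 + 4*1874*211600) = 3022 + (-533 + 1586153600) = 3022 + 1586153067 = 1586156089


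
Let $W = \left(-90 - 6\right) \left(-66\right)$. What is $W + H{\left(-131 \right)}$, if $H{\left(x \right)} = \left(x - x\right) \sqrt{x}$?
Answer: $6336$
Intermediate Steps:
$H{\left(x \right)} = 0$ ($H{\left(x \right)} = 0 \sqrt{x} = 0$)
$W = 6336$ ($W = \left(-96\right) \left(-66\right) = 6336$)
$W + H{\left(-131 \right)} = 6336 + 0 = 6336$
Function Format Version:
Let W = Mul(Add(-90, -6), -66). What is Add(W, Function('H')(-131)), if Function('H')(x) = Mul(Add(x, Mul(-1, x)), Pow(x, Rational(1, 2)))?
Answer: 6336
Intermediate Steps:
Function('H')(x) = 0 (Function('H')(x) = Mul(0, Pow(x, Rational(1, 2))) = 0)
W = 6336 (W = Mul(-96, -66) = 6336)
Add(W, Function('H')(-131)) = Add(6336, 0) = 6336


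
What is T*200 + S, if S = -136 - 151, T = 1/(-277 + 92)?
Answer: -10659/37 ≈ -288.08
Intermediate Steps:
T = -1/185 (T = 1/(-185) = -1/185 ≈ -0.0054054)
S = -287
T*200 + S = -1/185*200 - 287 = -40/37 - 287 = -10659/37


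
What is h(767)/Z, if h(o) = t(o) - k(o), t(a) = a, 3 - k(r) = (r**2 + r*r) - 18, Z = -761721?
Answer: -1177324/761721 ≈ -1.5456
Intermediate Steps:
k(r) = 21 - 2*r**2 (k(r) = 3 - ((r**2 + r*r) - 18) = 3 - ((r**2 + r**2) - 18) = 3 - (2*r**2 - 18) = 3 - (-18 + 2*r**2) = 3 + (18 - 2*r**2) = 21 - 2*r**2)
h(o) = -21 + o + 2*o**2 (h(o) = o - (21 - 2*o**2) = o + (-21 + 2*o**2) = -21 + o + 2*o**2)
h(767)/Z = (-21 + 767 + 2*767**2)/(-761721) = (-21 + 767 + 2*588289)*(-1/761721) = (-21 + 767 + 1176578)*(-1/761721) = 1177324*(-1/761721) = -1177324/761721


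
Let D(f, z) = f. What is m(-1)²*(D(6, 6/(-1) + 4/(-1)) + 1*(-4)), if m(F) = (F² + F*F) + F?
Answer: 2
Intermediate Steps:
m(F) = F + 2*F² (m(F) = (F² + F²) + F = 2*F² + F = F + 2*F²)
m(-1)²*(D(6, 6/(-1) + 4/(-1)) + 1*(-4)) = (-(1 + 2*(-1)))²*(6 + 1*(-4)) = (-(1 - 2))²*(6 - 4) = (-1*(-1))²*2 = 1²*2 = 1*2 = 2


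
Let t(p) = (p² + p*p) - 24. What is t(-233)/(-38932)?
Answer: -54277/19466 ≈ -2.7883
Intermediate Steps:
t(p) = -24 + 2*p² (t(p) = (p² + p²) - 24 = 2*p² - 24 = -24 + 2*p²)
t(-233)/(-38932) = (-24 + 2*(-233)²)/(-38932) = (-24 + 2*54289)*(-1/38932) = (-24 + 108578)*(-1/38932) = 108554*(-1/38932) = -54277/19466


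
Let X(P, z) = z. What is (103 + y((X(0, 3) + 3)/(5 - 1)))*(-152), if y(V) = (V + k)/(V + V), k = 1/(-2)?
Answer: -47120/3 ≈ -15707.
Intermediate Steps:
k = -½ ≈ -0.50000
y(V) = (-½ + V)/(2*V) (y(V) = (V - ½)/(V + V) = (-½ + V)/((2*V)) = (-½ + V)*(1/(2*V)) = (-½ + V)/(2*V))
(103 + y((X(0, 3) + 3)/(5 - 1)))*(-152) = (103 + (-1 + 2*((3 + 3)/(5 - 1)))/(4*(((3 + 3)/(5 - 1)))))*(-152) = (103 + (-1 + 2*(6/4))/(4*((6/4))))*(-152) = (103 + (-1 + 2*(6*(¼)))/(4*((6*(¼)))))*(-152) = (103 + (-1 + 2*(3/2))/(4*(3/2)))*(-152) = (103 + (¼)*(⅔)*(-1 + 3))*(-152) = (103 + (¼)*(⅔)*2)*(-152) = (103 + ⅓)*(-152) = (310/3)*(-152) = -47120/3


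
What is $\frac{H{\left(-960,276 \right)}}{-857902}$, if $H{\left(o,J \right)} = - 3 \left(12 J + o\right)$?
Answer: $\frac{3528}{428951} \approx 0.0082247$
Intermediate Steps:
$H{\left(o,J \right)} = - 36 J - 3 o$ ($H{\left(o,J \right)} = - 3 \left(o + 12 J\right) = - 36 J - 3 o$)
$\frac{H{\left(-960,276 \right)}}{-857902} = \frac{\left(-36\right) 276 - -2880}{-857902} = \left(-9936 + 2880\right) \left(- \frac{1}{857902}\right) = \left(-7056\right) \left(- \frac{1}{857902}\right) = \frac{3528}{428951}$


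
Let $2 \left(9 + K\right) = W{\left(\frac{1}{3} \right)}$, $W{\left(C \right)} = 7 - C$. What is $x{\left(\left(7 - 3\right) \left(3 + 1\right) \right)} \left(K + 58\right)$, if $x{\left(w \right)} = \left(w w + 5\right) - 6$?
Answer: $13345$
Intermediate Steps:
$K = - \frac{17}{3}$ ($K = -9 + \frac{7 - \frac{1}{3}}{2} = -9 + \frac{1}{2} \cdot \frac{20}{3} = -9 + \frac{10}{3} = - \frac{17}{3} \approx -5.6667$)
$x{\left(w \right)} = -1 + w^{2}$ ($x{\left(w \right)} = \left(w^{2} + 5\right) - 6 = \left(5 + w^{2}\right) - 6 = -1 + w^{2}$)
$x{\left(\left(7 - 3\right) \left(3 + 1\right) \right)} \left(K + 58\right) = \left(-1 + \left(\left(7 - 3\right) \left(3 + 1\right)\right)^{2}\right) \left(- \frac{17}{3} + 58\right) = \left(-1 + \left(4 \cdot 4\right)^{2}\right) \frac{157}{3} = \left(-1 + 16^{2}\right) \frac{157}{3} = \left(-1 + 256\right) \frac{157}{3} = 255 \cdot \frac{157}{3} = 13345$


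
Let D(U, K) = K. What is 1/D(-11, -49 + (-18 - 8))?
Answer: -1/75 ≈ -0.013333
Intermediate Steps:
1/D(-11, -49 + (-18 - 8)) = 1/(-49 + (-18 - 8)) = 1/(-49 - 26) = 1/(-75) = -1/75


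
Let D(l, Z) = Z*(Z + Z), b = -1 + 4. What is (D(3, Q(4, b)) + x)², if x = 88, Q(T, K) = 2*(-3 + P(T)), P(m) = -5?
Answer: 360000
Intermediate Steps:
b = 3
Q(T, K) = -16 (Q(T, K) = 2*(-3 - 5) = 2*(-8) = -16)
D(l, Z) = 2*Z² (D(l, Z) = Z*(2*Z) = 2*Z²)
(D(3, Q(4, b)) + x)² = (2*(-16)² + 88)² = (2*256 + 88)² = (512 + 88)² = 600² = 360000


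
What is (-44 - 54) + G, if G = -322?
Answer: -420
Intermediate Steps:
(-44 - 54) + G = (-44 - 54) - 322 = -98 - 322 = -420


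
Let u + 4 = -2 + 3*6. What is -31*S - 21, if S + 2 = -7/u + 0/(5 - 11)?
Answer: 709/12 ≈ 59.083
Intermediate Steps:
u = 12 (u = -4 + (-2 + 3*6) = -4 + (-2 + 18) = -4 + 16 = 12)
S = -31/12 (S = -2 + (-7/12 + 0/(5 - 11)) = -2 + (-7*1/12 + 0/(-6)) = -2 + (-7/12 + 0*(-1/6)) = -2 + (-7/12 + 0) = -2 - 7/12 = -31/12 ≈ -2.5833)
-31*S - 21 = -31*(-31/12) - 21 = 961/12 - 21 = 709/12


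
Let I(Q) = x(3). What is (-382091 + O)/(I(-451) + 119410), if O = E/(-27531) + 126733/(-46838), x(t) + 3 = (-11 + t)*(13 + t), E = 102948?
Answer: -7140775373705/2229129130998 ≈ -3.2034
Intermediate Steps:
x(t) = -3 + (-11 + t)*(13 + t)
I(Q) = -131 (I(Q) = -146 + 3**2 + 2*3 = -146 + 9 + 6 = -131)
O = -120448763/18688362 (O = 102948/(-27531) + 126733/(-46838) = 102948*(-1/27531) + 126733*(-1/46838) = -1492/399 - 126733/46838 = -120448763/18688362 ≈ -6.4451)
(-382091 + O)/(I(-451) + 119410) = (-382091 - 120448763/18688362)/(-131 + 119410) = -7140775373705/18688362/119279 = -7140775373705/18688362*1/119279 = -7140775373705/2229129130998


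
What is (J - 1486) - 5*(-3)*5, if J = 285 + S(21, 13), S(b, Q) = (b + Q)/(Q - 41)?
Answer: -15781/14 ≈ -1127.2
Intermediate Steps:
S(b, Q) = (Q + b)/(-41 + Q)
J = 3973/14 (J = 285 + (13 + 21)/(-41 + 13) = 285 + 34/(-28) = 285 - 1/28*34 = 285 - 17/14 = 3973/14 ≈ 283.79)
(J - 1486) - 5*(-3)*5 = (3973/14 - 1486) - 5*(-3)*5 = -16831/14 + 15*5 = -16831/14 + 75 = -15781/14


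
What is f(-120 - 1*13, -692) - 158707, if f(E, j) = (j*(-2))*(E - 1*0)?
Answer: -342779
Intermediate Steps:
f(E, j) = -2*E*j (f(E, j) = (-2*j)*(E + 0) = (-2*j)*E = -2*E*j)
f(-120 - 1*13, -692) - 158707 = -2*(-120 - 1*13)*(-692) - 158707 = -2*(-120 - 13)*(-692) - 158707 = -2*(-133)*(-692) - 158707 = -184072 - 158707 = -342779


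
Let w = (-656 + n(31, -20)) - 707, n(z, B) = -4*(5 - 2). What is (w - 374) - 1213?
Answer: -2962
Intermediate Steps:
n(z, B) = -12 (n(z, B) = -4*3 = -12)
w = -1375 (w = (-656 - 12) - 707 = -668 - 707 = -1375)
(w - 374) - 1213 = (-1375 - 374) - 1213 = -1749 - 1213 = -2962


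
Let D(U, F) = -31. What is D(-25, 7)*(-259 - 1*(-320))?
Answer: -1891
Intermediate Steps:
D(-25, 7)*(-259 - 1*(-320)) = -31*(-259 - 1*(-320)) = -31*(-259 + 320) = -31*61 = -1891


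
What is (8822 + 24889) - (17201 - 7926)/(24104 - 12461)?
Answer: 392487898/11643 ≈ 33710.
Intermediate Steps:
(8822 + 24889) - (17201 - 7926)/(24104 - 12461) = 33711 - 9275/11643 = 392487898/11643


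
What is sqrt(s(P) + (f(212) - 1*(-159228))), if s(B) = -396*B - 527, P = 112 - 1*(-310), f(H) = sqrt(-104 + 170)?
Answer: sqrt(-8411 + sqrt(66)) ≈ 91.667*I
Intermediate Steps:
f(H) = sqrt(66)
P = 422 (P = 112 + 310 = 422)
s(B) = -527 - 396*B
sqrt(s(P) + (f(212) - 1*(-159228))) = sqrt((-527 - 396*422) + (sqrt(66) - 1*(-159228))) = sqrt((-527 - 167112) + (sqrt(66) + 159228)) = sqrt(-167639 + (159228 + sqrt(66))) = sqrt(-8411 + sqrt(66))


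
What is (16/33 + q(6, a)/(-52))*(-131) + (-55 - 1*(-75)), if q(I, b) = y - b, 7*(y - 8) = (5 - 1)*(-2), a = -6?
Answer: -66817/6006 ≈ -11.125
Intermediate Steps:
y = 48/7 (y = 8 + ((5 - 1)*(-2))/7 = 8 + (4*(-2))/7 = 8 + (⅐)*(-8) = 8 - 8/7 = 48/7 ≈ 6.8571)
q(I, b) = 48/7 - b
(16/33 + q(6, a)/(-52))*(-131) + (-55 - 1*(-75)) = (16/33 + (48/7 - 1*(-6))/(-52))*(-131) + (-55 - 1*(-75)) = (16*(1/33) + (48/7 + 6)*(-1/52))*(-131) + (-55 + 75) = (16/33 + (90/7)*(-1/52))*(-131) + 20 = (16/33 - 45/182)*(-131) + 20 = (1427/6006)*(-131) + 20 = -186937/6006 + 20 = -66817/6006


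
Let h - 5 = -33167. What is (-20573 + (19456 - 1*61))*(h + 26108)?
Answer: 8309612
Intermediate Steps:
h = -33162 (h = 5 - 33167 = -33162)
(-20573 + (19456 - 1*61))*(h + 26108) = (-20573 + (19456 - 1*61))*(-33162 + 26108) = (-20573 + (19456 - 61))*(-7054) = (-20573 + 19395)*(-7054) = -1178*(-7054) = 8309612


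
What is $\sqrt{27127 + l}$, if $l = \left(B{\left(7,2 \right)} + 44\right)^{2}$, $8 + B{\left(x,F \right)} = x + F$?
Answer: $4 \sqrt{1822} \approx 170.74$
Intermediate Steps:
$B{\left(x,F \right)} = -8 + F + x$ ($B{\left(x,F \right)} = -8 + \left(x + F\right) = -8 + \left(F + x\right) = -8 + F + x$)
$l = 2025$ ($l = \left(\left(-8 + 2 + 7\right) + 44\right)^{2} = \left(1 + 44\right)^{2} = 45^{2} = 2025$)
$\sqrt{27127 + l} = \sqrt{27127 + 2025} = \sqrt{29152} = 4 \sqrt{1822}$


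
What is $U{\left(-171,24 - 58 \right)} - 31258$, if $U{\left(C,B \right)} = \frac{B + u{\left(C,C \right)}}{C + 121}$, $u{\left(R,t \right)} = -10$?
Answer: $- \frac{781428}{25} \approx -31257.0$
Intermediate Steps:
$U{\left(C,B \right)} = \frac{-10 + B}{121 + C}$ ($U{\left(C,B \right)} = \frac{B - 10}{C + 121} = \frac{-10 + B}{121 + C}$)
$U{\left(-171,24 - 58 \right)} - 31258 = \frac{-10 + \left(24 - 58\right)}{121 - 171} - 31258 = \frac{-10 + \left(24 - 58\right)}{-50} - 31258 = - \frac{-10 - 34}{50} - 31258 = \left(- \frac{1}{50}\right) \left(-44\right) - 31258 = \frac{22}{25} - 31258 = - \frac{781428}{25}$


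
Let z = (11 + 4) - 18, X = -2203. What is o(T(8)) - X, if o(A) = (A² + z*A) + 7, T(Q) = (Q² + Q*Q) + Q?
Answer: 20298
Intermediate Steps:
T(Q) = Q + 2*Q² (T(Q) = (Q² + Q²) + Q = 2*Q² + Q = Q + 2*Q²)
z = -3 (z = 15 - 18 = -3)
o(A) = 7 + A² - 3*A (o(A) = (A² - 3*A) + 7 = 7 + A² - 3*A)
o(T(8)) - X = (7 + (8*(1 + 2*8))² - 24*(1 + 2*8)) - 1*(-2203) = (7 + (8*(1 + 16))² - 24*(1 + 16)) + 2203 = (7 + (8*17)² - 24*17) + 2203 = (7 + 136² - 3*136) + 2203 = (7 + 18496 - 408) + 2203 = 18095 + 2203 = 20298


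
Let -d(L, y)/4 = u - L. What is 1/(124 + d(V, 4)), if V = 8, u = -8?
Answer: 1/188 ≈ 0.0053191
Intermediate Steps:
d(L, y) = 32 + 4*L (d(L, y) = -4*(-8 - L) = 32 + 4*L)
1/(124 + d(V, 4)) = 1/(124 + (32 + 4*8)) = 1/(124 + (32 + 32)) = 1/(124 + 64) = 1/188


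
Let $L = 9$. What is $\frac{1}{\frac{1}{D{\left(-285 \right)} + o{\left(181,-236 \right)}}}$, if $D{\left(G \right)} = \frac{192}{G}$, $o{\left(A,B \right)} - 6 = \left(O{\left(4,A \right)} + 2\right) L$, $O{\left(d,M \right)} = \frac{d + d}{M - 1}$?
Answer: $\frac{2254}{95} \approx 23.726$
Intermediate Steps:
$O{\left(d,M \right)} = \frac{2 d}{-1 + M}$
$o{\left(A,B \right)} = 24 + \frac{72}{-1 + A}$ ($o{\left(A,B \right)} = 6 + \left(2 \cdot 4 \frac{1}{-1 + A} + 2\right) 9 = 6 + \left(\frac{8}{-1 + A} + 2\right) 9 = 6 + \left(2 + \frac{8}{-1 + A}\right) 9 = 6 + \left(18 + \frac{72}{-1 + A}\right) = 24 + \frac{72}{-1 + A}$)
$\frac{1}{\frac{1}{D{\left(-285 \right)} + o{\left(181,-236 \right)}}} = \frac{1}{\frac{1}{\frac{192}{-285} + \frac{24 \left(2 + 181\right)}{-1 + 181}}} = \frac{1}{\frac{1}{192 \left(- \frac{1}{285}\right) + 24 \cdot \frac{1}{180} \cdot 183}} = \frac{1}{\frac{1}{- \frac{64}{95} + 24 \cdot \frac{1}{180} \cdot 183}} = \frac{1}{\frac{1}{- \frac{64}{95} + \frac{122}{5}}} = \frac{1}{\frac{1}{\frac{2254}{95}}} = \frac{1}{\frac{95}{2254}} = \frac{2254}{95}$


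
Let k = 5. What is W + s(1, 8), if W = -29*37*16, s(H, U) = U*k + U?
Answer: -17120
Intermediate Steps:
s(H, U) = 6*U (s(H, U) = U*5 + U = 5*U + U = 6*U)
W = -17168 (W = -1073*16 = -17168)
W + s(1, 8) = -17168 + 6*8 = -17168 + 48 = -17120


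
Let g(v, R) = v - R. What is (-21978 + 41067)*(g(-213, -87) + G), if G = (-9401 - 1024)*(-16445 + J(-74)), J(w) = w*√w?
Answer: 3272599051911 + 14726209050*I*√74 ≈ 3.2726e+12 + 1.2668e+11*I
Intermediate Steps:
J(w) = w^(3/2)
G = 171439125 + 771450*I*√74 (G = (-9401 - 1024)*(-16445 + (-74)^(3/2)) = -10425*(-16445 - 74*I*√74) = 171439125 + 771450*I*√74 ≈ 1.7144e+8 + 6.6363e+6*I)
(-21978 + 41067)*(g(-213, -87) + G) = (-21978 + 41067)*((-213 - 1*(-87)) + (171439125 + 771450*I*√74)) = 19089*((-213 + 87) + (171439125 + 771450*I*√74)) = 19089*(-126 + (171439125 + 771450*I*√74)) = 19089*(171438999 + 771450*I*√74) = 3272599051911 + 14726209050*I*√74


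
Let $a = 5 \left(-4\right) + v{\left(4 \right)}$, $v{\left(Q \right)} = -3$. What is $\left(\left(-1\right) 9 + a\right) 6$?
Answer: $-192$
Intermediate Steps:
$a = -23$ ($a = 5 \left(-4\right) - 3 = -20 - 3 = -23$)
$\left(\left(-1\right) 9 + a\right) 6 = \left(\left(-1\right) 9 - 23\right) 6 = \left(-9 - 23\right) 6 = \left(-32\right) 6 = -192$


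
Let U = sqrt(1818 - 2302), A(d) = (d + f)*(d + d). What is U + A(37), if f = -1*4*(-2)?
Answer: 3330 + 22*I ≈ 3330.0 + 22.0*I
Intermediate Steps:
f = 8 (f = -4*(-2) = 8)
A(d) = 2*d*(8 + d) (A(d) = (d + 8)*(d + d) = (8 + d)*(2*d) = 2*d*(8 + d))
U = 22*I (U = sqrt(-484) = 22*I ≈ 22.0*I)
U + A(37) = 22*I + 2*37*(8 + 37) = 22*I + 2*37*45 = 22*I + 3330 = 3330 + 22*I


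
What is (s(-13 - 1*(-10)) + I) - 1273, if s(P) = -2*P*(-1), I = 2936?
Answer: 1657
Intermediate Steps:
s(P) = 2*P
(s(-13 - 1*(-10)) + I) - 1273 = (2*(-13 - 1*(-10)) + 2936) - 1273 = (2*(-13 + 10) + 2936) - 1273 = (2*(-3) + 2936) - 1273 = (-6 + 2936) - 1273 = 2930 - 1273 = 1657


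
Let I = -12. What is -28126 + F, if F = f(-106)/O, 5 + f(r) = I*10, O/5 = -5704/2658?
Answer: -80182127/2852 ≈ -28114.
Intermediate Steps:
O = -14260/1329 (O = 5*(-5704/2658) = 5*(-8*713/2658) = 5*(-2852/1329) = -14260/1329 ≈ -10.730)
f(r) = -125 (f(r) = -5 - 12*10 = -5 - 120 = -125)
F = 33225/2852 (F = -125/(-14260/1329) = -125*(-1329/14260) = 33225/2852 ≈ 11.650)
-28126 + F = -28126 + 33225/2852 = -80182127/2852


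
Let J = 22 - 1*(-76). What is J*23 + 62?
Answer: 2316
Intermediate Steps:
J = 98 (J = 22 + 76 = 98)
J*23 + 62 = 98*23 + 62 = 2254 + 62 = 2316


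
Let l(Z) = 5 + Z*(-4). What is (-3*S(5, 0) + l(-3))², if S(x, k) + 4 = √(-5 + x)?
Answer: 841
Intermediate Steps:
l(Z) = 5 - 4*Z
S(x, k) = -4 + √(-5 + x)
(-3*S(5, 0) + l(-3))² = (-3*(-4 + √(-5 + 5)) + (5 - 4*(-3)))² = (-3*(-4 + √0) + (5 + 12))² = (-3*(-4 + 0) + 17)² = (-3*(-4) + 17)² = (12 + 17)² = 29² = 841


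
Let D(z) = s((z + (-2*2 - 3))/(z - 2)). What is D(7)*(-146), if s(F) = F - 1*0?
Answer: 0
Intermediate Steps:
s(F) = F (s(F) = F + 0 = F)
D(z) = (-7 + z)/(-2 + z) (D(z) = (z + (-2*2 - 3))/(z - 2) = (z + (-4 - 3))/(-2 + z) = (z - 7)/(-2 + z) = (-7 + z)/(-2 + z))
D(7)*(-146) = ((-7 + 7)/(-2 + 7))*(-146) = (0/5)*(-146) = ((⅕)*0)*(-146) = 0*(-146) = 0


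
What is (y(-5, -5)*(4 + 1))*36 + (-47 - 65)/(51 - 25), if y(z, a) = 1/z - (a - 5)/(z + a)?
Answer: -2864/13 ≈ -220.31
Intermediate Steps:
y(z, a) = 1/z - (-5 + a)/(a + z)
(y(-5, -5)*(4 + 1))*36 + (-47 - 65)/(51 - 25) = (((-5 + 6*(-5) - 1*(-5)*(-5))/((-5)*(-5 - 5)))*(4 + 1))*36 + (-47 - 65)/(51 - 25) = (-⅕*(-5 - 30 - 25)/(-10)*5)*36 - 112/26 = (-⅕*(-⅒)*(-60)*5)*36 - 112*1/26 = -6/5*5*36 - 56/13 = -6*36 - 56/13 = -216 - 56/13 = -2864/13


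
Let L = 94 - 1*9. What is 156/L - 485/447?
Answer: 28507/37995 ≈ 0.75028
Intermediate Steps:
L = 85 (L = 94 - 9 = 85)
156/L - 485/447 = 156/85 - 485/447 = 28507/37995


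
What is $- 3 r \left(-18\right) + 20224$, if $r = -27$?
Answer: $18766$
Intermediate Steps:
$- 3 r \left(-18\right) + 20224 = \left(-3\right) \left(-27\right) \left(-18\right) + 20224 = 81 \left(-18\right) + 20224 = -1458 + 20224 = 18766$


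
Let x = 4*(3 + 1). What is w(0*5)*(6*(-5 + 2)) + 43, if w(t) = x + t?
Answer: -245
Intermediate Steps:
x = 16 (x = 4*4 = 16)
w(t) = 16 + t
w(0*5)*(6*(-5 + 2)) + 43 = (16 + 0*5)*(6*(-5 + 2)) + 43 = (16 + 0)*(6*(-3)) + 43 = 16*(-18) + 43 = -288 + 43 = -245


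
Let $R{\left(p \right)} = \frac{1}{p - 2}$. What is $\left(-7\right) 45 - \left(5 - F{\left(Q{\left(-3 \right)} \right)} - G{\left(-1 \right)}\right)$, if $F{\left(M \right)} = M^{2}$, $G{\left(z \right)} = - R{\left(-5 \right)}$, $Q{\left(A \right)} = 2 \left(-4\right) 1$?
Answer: $- \frac{1791}{7} \approx -255.86$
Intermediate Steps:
$R{\left(p \right)} = \frac{1}{-2 + p}$
$Q{\left(A \right)} = -8$ ($Q{\left(A \right)} = \left(-8\right) 1 = -8$)
$G{\left(z \right)} = \frac{1}{7}$ ($G{\left(z \right)} = - \frac{1}{-2 - 5} = - \frac{1}{-7} = \left(-1\right) \left(- \frac{1}{7}\right) = \frac{1}{7}$)
$\left(-7\right) 45 - \left(5 - F{\left(Q{\left(-3 \right)} \right)} - G{\left(-1 \right)}\right) = \left(-7\right) 45 + \left(\left(\left(-8\right)^{2} + \frac{1}{7}\right) - 5\right) = -315 + \left(\left(64 + \frac{1}{7}\right) - 5\right) = -315 + \left(\frac{449}{7} - 5\right) = -315 + \frac{414}{7} = - \frac{1791}{7}$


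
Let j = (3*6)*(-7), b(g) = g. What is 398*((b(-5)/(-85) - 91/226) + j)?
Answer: -96597187/1921 ≈ -50285.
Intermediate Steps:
j = -126 (j = 18*(-7) = -126)
398*((b(-5)/(-85) - 91/226) + j) = 398*((-5/(-85) - 91/226) - 126) = 398*((-5*(-1/85) - 91*1/226) - 126) = 398*((1/17 - 91/226) - 126) = 398*(-1321/3842 - 126) = 398*(-485413/3842) = -96597187/1921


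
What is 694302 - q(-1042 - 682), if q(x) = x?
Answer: 696026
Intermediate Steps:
694302 - q(-1042 - 682) = 694302 - (-1042 - 682) = 694302 - 1*(-1724) = 694302 + 1724 = 696026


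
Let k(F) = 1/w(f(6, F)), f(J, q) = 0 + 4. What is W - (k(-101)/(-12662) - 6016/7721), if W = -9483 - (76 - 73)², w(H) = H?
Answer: -3711572344247/391053208 ≈ -9491.2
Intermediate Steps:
f(J, q) = 4
k(F) = ¼ (k(F) = 1/4 = ¼)
W = -9492 (W = -9483 - 1*3² = -9483 - 1*9 = -9483 - 9 = -9492)
W - (k(-101)/(-12662) - 6016/7721) = -9492 - ((¼)/(-12662) - 6016/7721) = -9492 - ((¼)*(-1/12662) - 6016*1/7721) = -9492 - (-1/50648 - 6016/7721) = -9492 - 1*(-304706089/391053208) = -9492 + 304706089/391053208 = -3711572344247/391053208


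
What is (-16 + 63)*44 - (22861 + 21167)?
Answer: -41960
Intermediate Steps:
(-16 + 63)*44 - (22861 + 21167) = 47*44 - 1*44028 = 2068 - 44028 = -41960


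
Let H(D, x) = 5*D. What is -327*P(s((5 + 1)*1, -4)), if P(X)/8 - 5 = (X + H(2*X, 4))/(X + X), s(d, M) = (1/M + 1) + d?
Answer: -27468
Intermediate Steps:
s(d, M) = 1 + d + 1/M (s(d, M) = (1 + 1/M) + d = 1 + d + 1/M)
P(X) = 84 (P(X) = 40 + 8*((X + 5*(2*X))/(X + X)) = 40 + 8*((X + 10*X)/((2*X))) = 40 + 8*((11*X)*(1/(2*X))) = 40 + 8*(11/2) = 40 + 44 = 84)
-327*P(s((5 + 1)*1, -4)) = -327*84 = -27468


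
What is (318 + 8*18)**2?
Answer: 213444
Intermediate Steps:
(318 + 8*18)**2 = (318 + 144)**2 = 462**2 = 213444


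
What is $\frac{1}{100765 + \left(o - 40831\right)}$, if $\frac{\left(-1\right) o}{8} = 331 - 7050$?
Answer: $\frac{1}{113686} \approx 8.7962 \cdot 10^{-6}$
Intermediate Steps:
$o = 53752$ ($o = - 8 \left(331 - 7050\right) = \left(-8\right) \left(-6719\right) = 53752$)
$\frac{1}{100765 + \left(o - 40831\right)} = \frac{1}{100765 + \left(53752 - 40831\right)} = \frac{1}{100765 + 12921} = \frac{1}{113686}$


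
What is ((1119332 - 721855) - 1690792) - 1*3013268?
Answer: -4306583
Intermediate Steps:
((1119332 - 721855) - 1690792) - 1*3013268 = (397477 - 1690792) - 3013268 = -1293315 - 3013268 = -4306583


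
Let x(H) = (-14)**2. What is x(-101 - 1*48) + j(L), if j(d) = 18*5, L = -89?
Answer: 286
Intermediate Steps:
j(d) = 90
x(H) = 196
x(-101 - 1*48) + j(L) = 196 + 90 = 286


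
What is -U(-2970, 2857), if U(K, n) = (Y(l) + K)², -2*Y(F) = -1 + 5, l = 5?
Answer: -8832784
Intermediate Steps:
Y(F) = -2 (Y(F) = -(-1 + 5)/2 = -½*4 = -2)
U(K, n) = (-2 + K)²
-U(-2970, 2857) = -(-2 - 2970)² = -1*(-2972)² = -1*8832784 = -8832784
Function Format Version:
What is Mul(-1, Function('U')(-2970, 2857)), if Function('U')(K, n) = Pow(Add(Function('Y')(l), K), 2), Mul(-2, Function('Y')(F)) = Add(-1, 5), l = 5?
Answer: -8832784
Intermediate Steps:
Function('Y')(F) = -2 (Function('Y')(F) = Mul(Rational(-1, 2), Add(-1, 5)) = Mul(Rational(-1, 2), 4) = -2)
Function('U')(K, n) = Pow(Add(-2, K), 2)
Mul(-1, Function('U')(-2970, 2857)) = Mul(-1, Pow(Add(-2, -2970), 2)) = Mul(-1, Pow(-2972, 2)) = Mul(-1, 8832784) = -8832784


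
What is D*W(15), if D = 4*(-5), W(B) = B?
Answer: -300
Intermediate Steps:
D = -20
D*W(15) = -20*15 = -300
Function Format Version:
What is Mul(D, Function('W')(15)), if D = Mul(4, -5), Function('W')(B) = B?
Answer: -300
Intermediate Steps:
D = -20
Mul(D, Function('W')(15)) = Mul(-20, 15) = -300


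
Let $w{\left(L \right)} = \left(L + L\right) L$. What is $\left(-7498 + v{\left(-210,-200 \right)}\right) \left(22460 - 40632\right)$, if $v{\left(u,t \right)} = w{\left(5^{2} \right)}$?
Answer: $113538656$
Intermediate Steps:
$w{\left(L \right)} = 2 L^{2}$ ($w{\left(L \right)} = 2 L L = 2 L^{2}$)
$v{\left(u,t \right)} = 1250$ ($v{\left(u,t \right)} = 2 \left(5^{2}\right)^{2} = 2 \cdot 25^{2} = 2 \cdot 625 = 1250$)
$\left(-7498 + v{\left(-210,-200 \right)}\right) \left(22460 - 40632\right) = \left(-7498 + 1250\right) \left(22460 - 40632\right) = \left(-6248\right) \left(-18172\right) = 113538656$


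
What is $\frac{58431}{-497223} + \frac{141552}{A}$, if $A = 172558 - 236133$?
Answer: $- \frac{24699220307}{10536984075} \approx -2.3441$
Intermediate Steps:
$A = -63575$ ($A = 172558 - 236133 = -63575$)
$\frac{58431}{-497223} + \frac{141552}{A} = \frac{58431}{-497223} + \frac{141552}{-63575} = 58431 \left(- \frac{1}{497223}\right) + 141552 \left(- \frac{1}{63575}\right) = - \frac{19477}{165741} - \frac{141552}{63575} = - \frac{24699220307}{10536984075}$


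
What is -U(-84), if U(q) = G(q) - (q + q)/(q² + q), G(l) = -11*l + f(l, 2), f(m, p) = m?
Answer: -69722/83 ≈ -840.02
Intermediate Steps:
G(l) = -10*l (G(l) = -11*l + l = -10*l)
U(q) = -10*q - 2*q/(q + q²) (U(q) = -10*q - (q + q)/(q² + q) = -10*q - 2*q/(q + q²))
-U(-84) = -2*(-1 - 5*(-84) - 5*(-84)²)/(1 - 84) = -2*(-1 + 420 - 5*7056)/(-83) = -2*(-1)*(-1 + 420 - 35280)/83 = -2*(-1)*(-34861)/83 = -1*69722/83 = -69722/83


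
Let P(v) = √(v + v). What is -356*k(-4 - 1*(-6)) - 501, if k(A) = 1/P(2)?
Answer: -679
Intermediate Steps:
P(v) = √2*√v (P(v) = √(2*v) = √2*√v)
k(A) = ½ (k(A) = 1/(√2*√2) = 1/2 = ½)
-356*k(-4 - 1*(-6)) - 501 = -356*½ - 501 = -178 - 501 = -679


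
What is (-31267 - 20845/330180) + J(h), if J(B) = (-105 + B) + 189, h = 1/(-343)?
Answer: -706307297687/22650348 ≈ -31183.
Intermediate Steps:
h = -1/343 ≈ -0.0029155
J(B) = 84 + B
(-31267 - 20845/330180) + J(h) = (-31267 - 20845/330180) + (84 - 1/343) = (-31267 - 20845*1/330180) + 28811/343 = (-31267 - 4169/66036) + 28811/343 = -2064751781/66036 + 28811/343 = -706307297687/22650348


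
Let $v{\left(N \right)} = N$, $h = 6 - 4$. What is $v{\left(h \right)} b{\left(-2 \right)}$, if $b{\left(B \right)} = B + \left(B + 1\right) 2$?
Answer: $-8$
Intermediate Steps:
$h = 2$
$b{\left(B \right)} = 2 + 3 B$ ($b{\left(B \right)} = B + \left(1 + B\right) 2 = B + \left(2 + 2 B\right) = 2 + 3 B$)
$v{\left(h \right)} b{\left(-2 \right)} = 2 \left(2 + 3 \left(-2\right)\right) = 2 \left(2 - 6\right) = 2 \left(-4\right) = -8$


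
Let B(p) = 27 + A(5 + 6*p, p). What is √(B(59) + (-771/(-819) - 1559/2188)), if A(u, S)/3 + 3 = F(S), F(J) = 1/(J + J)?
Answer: √5667988679279745/17621058 ≈ 4.2725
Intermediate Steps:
F(J) = 1/(2*J)
A(u, S) = -9 + 3/(2*S) (A(u, S) = -9 + 3*(1/(2*S)) = -9 + 3/(2*S))
B(p) = 18 + 3/(2*p) (B(p) = 27 + (-9 + 3/(2*p)) = 18 + 3/(2*p))
√(B(59) + (-771/(-819) - 1559/2188)) = √((18 + (3/2)/59) + (-771/(-819) - 1559/2188)) = √((18 + (3/2)*(1/59)) + (-771*(-1/819) - 1559*1/2188)) = √((18 + 3/118) + (257/273 - 1559/2188)) = √(2127/118 + 136709/597324) = √(643319905/35242116) = √5667988679279745/17621058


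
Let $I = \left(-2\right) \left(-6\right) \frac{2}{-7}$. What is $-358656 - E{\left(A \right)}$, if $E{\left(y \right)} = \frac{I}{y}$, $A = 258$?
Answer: $- \frac{107955452}{301} \approx -3.5866 \cdot 10^{5}$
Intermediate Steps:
$I = - \frac{24}{7}$ ($I = 12 \cdot 2 \left(- \frac{1}{7}\right) = 12 \left(- \frac{2}{7}\right) = - \frac{24}{7} \approx -3.4286$)
$E{\left(y \right)} = - \frac{24}{7 y}$
$-358656 - E{\left(A \right)} = -358656 - - \frac{24}{7 \cdot 258} = -358656 - \left(- \frac{24}{7}\right) \frac{1}{258} = -358656 - - \frac{4}{301} = -358656 + \frac{4}{301} = - \frac{107955452}{301}$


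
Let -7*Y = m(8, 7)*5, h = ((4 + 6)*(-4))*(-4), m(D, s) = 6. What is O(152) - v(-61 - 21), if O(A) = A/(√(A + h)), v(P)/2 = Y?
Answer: 60/7 + 38*√78/39 ≈ 17.177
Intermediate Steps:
h = 160 (h = (10*(-4))*(-4) = -40*(-4) = 160)
Y = -30/7 (Y = -6*5/7 = -⅐*30 = -30/7 ≈ -4.2857)
v(P) = -60/7 (v(P) = 2*(-30/7) = -60/7)
O(A) = A/√(160 + A) (O(A) = A/(√(A + 160)) = A/(√(160 + A)) = A/√(160 + A))
O(152) - v(-61 - 21) = 152/√(160 + 152) - 1*(-60/7) = 152/√312 + 60/7 = 152*(√78/156) + 60/7 = 38*√78/39 + 60/7 = 60/7 + 38*√78/39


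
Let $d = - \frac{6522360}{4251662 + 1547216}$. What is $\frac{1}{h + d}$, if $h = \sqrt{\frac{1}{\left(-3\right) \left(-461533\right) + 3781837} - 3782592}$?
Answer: $- \frac{48851713379771736720}{164289062491674810512742431} - \frac{16813493029442 i \sqrt{25241294045769906599}}{164289062491674810512742431} \approx -2.9735 \cdot 10^{-7} - 0.00051417 i$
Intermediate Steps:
$h = \frac{i \sqrt{25241294045769906599}}{2583218}$ ($h = \sqrt{\frac{1}{1384599 + 3781837} - 3782592} = \sqrt{\frac{1}{5166436} - 3782592} = \sqrt{- \frac{19542519482111}{5166436}} = \frac{i \sqrt{25241294045769906599}}{2583218} \approx 1944.9 i$)
$d = - \frac{3261180}{2899439}$ ($d = - \frac{6522360}{5798878} = \left(-6522360\right) \frac{1}{5798878} = - \frac{3261180}{2899439} \approx -1.1248$)
$\frac{1}{h + d} = \frac{1}{\frac{i \sqrt{25241294045769906599}}{2583218} - \frac{3261180}{2899439}} = \frac{1}{- \frac{3261180}{2899439} + \frac{i \sqrt{25241294045769906599}}{2583218}}$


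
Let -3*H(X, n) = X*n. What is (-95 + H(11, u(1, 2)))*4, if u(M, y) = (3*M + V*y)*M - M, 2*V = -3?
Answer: -1096/3 ≈ -365.33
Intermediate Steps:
V = -3/2 (V = (½)*(-3) = -3/2 ≈ -1.5000)
u(M, y) = -M + M*(3*M - 3*y/2) (u(M, y) = (3*M - 3*y/2)*M - M = M*(3*M - 3*y/2) - M = -M + M*(3*M - 3*y/2))
H(X, n) = -X*n/3
(-95 + H(11, u(1, 2)))*4 = (-95 - ⅓*11*(½)*1*(-2 - 3*2 + 6*1))*4 = (-95 - ⅓*11*(½)*1*(-2 - 6 + 6))*4 = (-95 - ⅓*11*(½)*1*(-2))*4 = (-95 - ⅓*11*(-1))*4 = (-95 + 11/3)*4 = -274/3*4 = -1096/3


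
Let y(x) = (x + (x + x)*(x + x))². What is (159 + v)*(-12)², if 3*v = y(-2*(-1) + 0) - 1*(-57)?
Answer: 41184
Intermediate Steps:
y(x) = (x + 4*x²)² (y(x) = (x + (2*x)*(2*x))² = (x + 4*x²)²)
v = 127 (v = ((-2*(-1) + 0)²*(1 + 4*(-2*(-1) + 0))² - 1*(-57))/3 = ((2 + 0)²*(1 + 4*(2 + 0))² + 57)/3 = (2²*(1 + 4*2)² + 57)/3 = (4*(1 + 8)² + 57)/3 = (4*9² + 57)/3 = (4*81 + 57)/3 = (324 + 57)/3 = (⅓)*381 = 127)
(159 + v)*(-12)² = (159 + 127)*(-12)² = 286*144 = 41184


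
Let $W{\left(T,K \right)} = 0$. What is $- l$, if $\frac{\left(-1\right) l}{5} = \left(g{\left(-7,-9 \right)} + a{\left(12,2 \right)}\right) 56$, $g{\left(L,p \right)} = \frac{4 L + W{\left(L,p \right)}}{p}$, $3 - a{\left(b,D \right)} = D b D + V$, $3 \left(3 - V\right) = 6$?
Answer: $- \frac{108080}{9} \approx -12009.0$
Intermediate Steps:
$V = 1$ ($V = 3 - 2 = 1$)
$a{\left(b,D \right)} = 2 - b D^{2}$ ($a{\left(b,D \right)} = 3 - \left(D b D + 1\right) = 3 - \left(b D^{2} + 1\right) = 3 - \left(1 + b D^{2}\right) = 2 - b D^{2}$)
$g{\left(L,p \right)} = \frac{4 L}{p}$ ($g{\left(L,p \right)} = \frac{4 L + 0}{p} = \frac{4 L}{p}$)
$l = \frac{108080}{9}$ ($l = - 5 \left(4 \left(-7\right) \frac{1}{-9} + \left(2 - 12 \cdot 2^{2}\right)\right) 56 = - 5 \left(4 \left(-7\right) \left(- \frac{1}{9}\right) + \left(2 - 12 \cdot 4\right)\right) 56 = - 5 \left(\frac{28}{9} + \left(2 - 48\right)\right) 56 = - 5 \left(\frac{28}{9} - 46\right) 56 = - 5 \left(\left(- \frac{386}{9}\right) 56\right) = \left(-5\right) \left(- \frac{21616}{9}\right) = \frac{108080}{9} \approx 12009.0$)
$- l = \left(-1\right) \frac{108080}{9} = - \frac{108080}{9}$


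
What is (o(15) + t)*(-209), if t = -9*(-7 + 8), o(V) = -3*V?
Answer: 11286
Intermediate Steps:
t = -9 (t = -9*1 = -9)
(o(15) + t)*(-209) = (-3*15 - 9)*(-209) = (-45 - 9)*(-209) = -54*(-209) = 11286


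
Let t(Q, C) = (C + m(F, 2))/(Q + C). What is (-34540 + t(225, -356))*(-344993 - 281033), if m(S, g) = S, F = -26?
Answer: 2832365741308/131 ≈ 2.1621e+10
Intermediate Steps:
t(Q, C) = (-26 + C)/(C + Q) (t(Q, C) = (C - 26)/(Q + C) = (-26 + C)/(C + Q))
(-34540 + t(225, -356))*(-344993 - 281033) = (-34540 + (-26 - 356)/(-356 + 225))*(-344993 - 281033) = (-34540 - 382/(-131))*(-626026) = (-34540 - 1/131*(-382))*(-626026) = (-34540 + 382/131)*(-626026) = -4524358/131*(-626026) = 2832365741308/131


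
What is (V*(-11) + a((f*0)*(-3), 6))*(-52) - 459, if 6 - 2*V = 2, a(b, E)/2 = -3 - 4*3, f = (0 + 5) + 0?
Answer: 2245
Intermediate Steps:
f = 5 (f = 5 + 0 = 5)
a(b, E) = -30 (a(b, E) = 2*(-3 - 4*3) = 2*(-3 - 12) = 2*(-15) = -30)
V = 2 (V = 3 - ½*2 = 3 - 1 = 2)
(V*(-11) + a((f*0)*(-3), 6))*(-52) - 459 = (2*(-11) - 30)*(-52) - 459 = (-22 - 30)*(-52) - 459 = -52*(-52) - 459 = 2704 - 459 = 2245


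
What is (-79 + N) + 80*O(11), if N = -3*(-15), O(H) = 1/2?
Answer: 6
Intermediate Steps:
O(H) = 1/2
N = 45
(-79 + N) + 80*O(11) = (-79 + 45) + 80*(1/2) = -34 + 40 = 6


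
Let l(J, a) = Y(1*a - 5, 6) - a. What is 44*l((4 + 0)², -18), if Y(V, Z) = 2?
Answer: 880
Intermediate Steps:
l(J, a) = 2 - a
44*l((4 + 0)², -18) = 44*(2 - 1*(-18)) = 44*(2 + 18) = 44*20 = 880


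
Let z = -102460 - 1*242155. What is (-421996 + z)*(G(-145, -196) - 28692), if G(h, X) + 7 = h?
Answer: 22112127684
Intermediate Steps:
z = -344615 (z = -102460 - 242155 = -344615)
G(h, X) = -7 + h
(-421996 + z)*(G(-145, -196) - 28692) = (-421996 - 344615)*((-7 - 145) - 28692) = -766611*(-152 - 28692) = -766611*(-28844) = 22112127684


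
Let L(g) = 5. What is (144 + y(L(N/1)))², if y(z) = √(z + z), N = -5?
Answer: (144 + √10)² ≈ 21657.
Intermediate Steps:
y(z) = √2*√z (y(z) = √(2*z) = √2*√z)
(144 + y(L(N/1)))² = (144 + √2*√5)² = (144 + √10)²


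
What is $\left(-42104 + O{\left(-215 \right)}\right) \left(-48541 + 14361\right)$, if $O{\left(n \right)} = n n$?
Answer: $-140855780$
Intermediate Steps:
$O{\left(n \right)} = n^{2}$
$\left(-42104 + O{\left(-215 \right)}\right) \left(-48541 + 14361\right) = \left(-42104 + \left(-215\right)^{2}\right) \left(-48541 + 14361\right) = \left(-42104 + 46225\right) \left(-34180\right) = 4121 \left(-34180\right) = -140855780$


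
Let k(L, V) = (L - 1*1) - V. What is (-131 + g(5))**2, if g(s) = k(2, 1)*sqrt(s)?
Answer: 17161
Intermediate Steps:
k(L, V) = -1 + L - V (k(L, V) = (L - 1) - V = (-1 + L) - V = -1 + L - V)
g(s) = 0 (g(s) = (-1 + 2 - 1*1)*sqrt(s) = (-1 + 2 - 1)*sqrt(s) = 0*sqrt(s) = 0)
(-131 + g(5))**2 = (-131 + 0)**2 = (-131)**2 = 17161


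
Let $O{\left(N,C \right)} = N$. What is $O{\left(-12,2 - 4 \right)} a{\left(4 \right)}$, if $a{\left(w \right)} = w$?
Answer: $-48$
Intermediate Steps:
$O{\left(-12,2 - 4 \right)} a{\left(4 \right)} = \left(-12\right) 4 = -48$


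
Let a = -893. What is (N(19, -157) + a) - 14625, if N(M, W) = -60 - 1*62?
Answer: -15640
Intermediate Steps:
N(M, W) = -122 (N(M, W) = -60 - 62 = -122)
(N(19, -157) + a) - 14625 = (-122 - 893) - 14625 = -1015 - 14625 = -15640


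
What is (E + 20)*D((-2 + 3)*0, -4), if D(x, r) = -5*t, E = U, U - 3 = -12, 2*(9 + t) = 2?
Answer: 440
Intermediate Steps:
t = -8 (t = -9 + (½)*2 = -9 + 1 = -8)
U = -9 (U = 3 - 12 = -9)
E = -9
D(x, r) = 40 (D(x, r) = -5*(-8) = 40)
(E + 20)*D((-2 + 3)*0, -4) = (-9 + 20)*40 = 11*40 = 440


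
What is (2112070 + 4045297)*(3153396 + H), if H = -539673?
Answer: 16093651747341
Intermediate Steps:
(2112070 + 4045297)*(3153396 + H) = (2112070 + 4045297)*(3153396 - 539673) = 6157367*2613723 = 16093651747341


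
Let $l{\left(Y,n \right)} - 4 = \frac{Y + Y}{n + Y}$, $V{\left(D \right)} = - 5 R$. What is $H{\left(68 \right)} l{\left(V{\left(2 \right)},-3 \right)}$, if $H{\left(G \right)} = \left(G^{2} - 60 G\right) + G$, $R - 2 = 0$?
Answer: $\frac{44064}{13} \approx 3389.5$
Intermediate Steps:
$R = 2$ ($R = 2 + 0 = 2$)
$V{\left(D \right)} = -10$ ($V{\left(D \right)} = \left(-5\right) 2 = -10$)
$H{\left(G \right)} = G^{2} - 59 G$
$l{\left(Y,n \right)} = 4 + \frac{2 Y}{Y + n}$ ($l{\left(Y,n \right)} = 4 + \frac{Y + Y}{n + Y} = 4 + \frac{2 Y}{Y + n}$)
$H{\left(68 \right)} l{\left(V{\left(2 \right)},-3 \right)} = 68 \left(-59 + 68\right) \frac{2 \left(2 \left(-3\right) + 3 \left(-10\right)\right)}{-10 - 3} = 68 \cdot 9 \frac{2 \left(-6 - 30\right)}{-13} = 612 \cdot 2 \left(- \frac{1}{13}\right) \left(-36\right) = 612 \cdot \frac{72}{13} = \frac{44064}{13}$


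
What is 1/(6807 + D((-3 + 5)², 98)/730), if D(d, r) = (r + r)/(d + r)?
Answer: 18615/126712354 ≈ 0.00014691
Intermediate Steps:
D(d, r) = 2*r/(d + r) (D(d, r) = (2*r)/(d + r) = 2*r/(d + r))
1/(6807 + D((-3 + 5)², 98)/730) = 1/(6807 + (2*98/((-3 + 5)² + 98))/730) = 1/(6807 + (2*98/(2² + 98))*(1/730)) = 1/(6807 + (2*98/(4 + 98))*(1/730)) = 1/(6807 + (2*98/102)*(1/730)) = 1/(6807 + (2*98*(1/102))*(1/730)) = 1/(6807 + (98/51)*(1/730)) = 1/(6807 + 49/18615) = 1/(126712354/18615) = 18615/126712354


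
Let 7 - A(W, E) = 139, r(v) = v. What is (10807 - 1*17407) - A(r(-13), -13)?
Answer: -6468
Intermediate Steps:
A(W, E) = -132 (A(W, E) = 7 - 1*139 = 7 - 139 = -132)
(10807 - 1*17407) - A(r(-13), -13) = (10807 - 1*17407) - 1*(-132) = (10807 - 17407) + 132 = -6600 + 132 = -6468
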